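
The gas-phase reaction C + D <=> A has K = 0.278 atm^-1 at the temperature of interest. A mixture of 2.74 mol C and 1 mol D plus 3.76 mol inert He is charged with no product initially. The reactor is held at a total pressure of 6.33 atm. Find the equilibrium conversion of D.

X = 0.369

Basis: 1 mol D initially; let X = conversion of D. Extent ξ = X.
Species balance: n_C = 2.74 − X; n_D = 1 − X; n_A = X; n_I = 3.76 (inert).
Summing: n_T = 7.5 − X.
With p_i = (n_i/n_T)P, K = p_A / (p_C p_D).
Equating to 0.278 atm^-1 and solving on 0 < X < 1: X = 0.369.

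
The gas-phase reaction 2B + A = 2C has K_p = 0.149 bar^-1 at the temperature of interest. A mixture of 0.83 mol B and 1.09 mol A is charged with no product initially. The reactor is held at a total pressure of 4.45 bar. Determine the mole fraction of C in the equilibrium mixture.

Basis: 0.83 mol B initially; let X = conversion of B. Extent ξ = 0.415X.
Moles: n_B = 0.83 − 0.83X; n_A = 1.09 − 0.415X; n_C = 0.83X.
Total moles n_T = 1.92 − 0.415X.
Mole fractions y_i = n_i/n_T; K_p = p_C^2 / (p_B^2 p_A) with p_i = y_i·P.
Equating to 0.149 bar^-1 and solving on 0 < X < 1: X = 0.372.
Then n_C = 0.309, n_T = 1.77, so y_C = 0.175.

y_C = 0.175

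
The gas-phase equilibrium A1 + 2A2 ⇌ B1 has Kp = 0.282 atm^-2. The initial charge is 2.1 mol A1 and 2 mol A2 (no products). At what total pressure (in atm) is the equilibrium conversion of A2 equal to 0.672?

P = 5.43 atm

Take 2 mol A2 as basis and let X be its fractional conversion, so ξ = X.
Species balance: n_A1 = 2.1 − X; n_A2 = 2 − 2X; n_B1 = X.
Summing: n_T = 4.1 − 2X.
Kp = p_B1 / (p_A1 p_A2^2) with p_i = (n_i/n_T)·P.
At X = 0.672: the mole-fraction product g(X) = Π y_i^ν_i = 8.306. Since Kp = g(X)·P^{-2}, P = (g/Kp)^(1/2) = (8.306/0.282)^(1/2) = 5.43 atm.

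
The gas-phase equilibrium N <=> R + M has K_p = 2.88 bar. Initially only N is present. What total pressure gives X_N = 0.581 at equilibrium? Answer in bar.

P = 5.65 bar

Basis: 1 mol N initially; let X = conversion of N. Extent ξ = X.
At extent ξ: n_N = 1 − X; n_R = X; n_M = X.
n_T = Σnᵢ = 1 + X.
K_p = p_R p_M / (p_N) with p_i = (n_i/n_T)·P.
At X = 0.581: the mole-fraction product g(X) = Π y_i^ν_i = 0.5096. Since K_p = g(X)·P^{1}, P = (K_p/g)^(1/1) = (2.88/0.5096)^(1/1) = 5.65 bar.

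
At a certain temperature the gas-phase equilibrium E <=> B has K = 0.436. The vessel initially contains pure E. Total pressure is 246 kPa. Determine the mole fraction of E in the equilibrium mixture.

y_E = 0.696

Basis: 1 mol E initially; let X = conversion of E. Extent ξ = X.
At extent ξ: n_E = 1 − X; n_B = X.
Total moles n_T = 1 (Δν = 0, constant).
Mole fractions y_i = n_i/n_T; K = p_B / (p_E) with p_i = y_i·P.
Equating to 0.436 and solving on 0 < X < 1: X = 0.304.
Then n_E = 0.696, n_T = 1, so y_E = 0.696.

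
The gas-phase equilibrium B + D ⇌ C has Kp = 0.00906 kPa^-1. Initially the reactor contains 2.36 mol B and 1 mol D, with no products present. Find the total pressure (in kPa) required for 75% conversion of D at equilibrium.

Let X = conversion of D (basis 1 mol D); extent of reaction ξ = X.
Mole table: n_B = 2.36 − X; n_D = 1 − X; n_C = X.
Summing: n_T = 3.36 − X.
Kp = p_C / (p_B p_D) with p_i = (n_i/n_T)·P.
At X = 0.75: the mole-fraction product g(X) = Π y_i^ν_i = 4.863. Since Kp = g(X)·P^{-1}, P = (g/Kp)^(1/1) = (4.863/0.00906)^(1/1) = 537 kPa.

P = 537 kPa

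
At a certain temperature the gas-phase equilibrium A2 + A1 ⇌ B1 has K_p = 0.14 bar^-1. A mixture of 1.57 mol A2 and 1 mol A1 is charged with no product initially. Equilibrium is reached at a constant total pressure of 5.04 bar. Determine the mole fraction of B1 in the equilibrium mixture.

y_B1 = 0.124

Let X = conversion of A1 (basis 1 mol A1); extent of reaction ξ = X.
Species balance: n_A2 = 1.57 − X; n_A1 = 1 − X; n_B1 = X.
n_T = Σnᵢ = 2.57 − X.
With p_i = (n_i/n_T)P, K_p = p_B1 / (p_A2 p_A1).
This yields a degree-2 equation in X; solving on (0,1), X = 0.284.
Then n_B1 = 0.284, n_T = 2.29, so y_B1 = 0.124.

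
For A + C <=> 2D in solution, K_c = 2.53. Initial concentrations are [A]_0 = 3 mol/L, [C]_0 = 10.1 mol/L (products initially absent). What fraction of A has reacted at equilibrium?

X = 0.705

Let X = conversion of A; extent ξ = 3·X mol/L.
Concentrations: [A] = 3 − 3X; [C] = 10.1 − 3X; [D] = 6X.
K_c = [D]^2 / ([A] [C]).
Solving K_c = 2.53 for X ∈ (0,1): X = 0.705.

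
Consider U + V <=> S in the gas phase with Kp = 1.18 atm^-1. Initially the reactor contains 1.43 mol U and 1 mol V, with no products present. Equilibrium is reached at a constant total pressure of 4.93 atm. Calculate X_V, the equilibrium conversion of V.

X = 0.709

Take 1 mol V as basis and let X be its fractional conversion, so ξ = X.
Moles: n_U = 1.43 − X; n_V = 1 − X; n_S = X.
Summing: n_T = 2.43 − X.
Mole fractions y_i = n_i/n_T; Kp = p_S / (p_U p_V) with p_i = y_i·P.
Setting this equal to 1.18 atm^-1 and taking the physical root (0 < X < 1) gives X = 0.709.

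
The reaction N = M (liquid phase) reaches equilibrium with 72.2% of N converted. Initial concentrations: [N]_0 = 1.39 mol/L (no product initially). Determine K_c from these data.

Let X = conversion of N.
Concentrations: [N] = 1.39 − 1.39X; [M] = 1.39X.
At X = 0.722: [N] = 0.386, [M] = 1.
K_c = [M] / ([N]) = 2.6.

K_c = 2.6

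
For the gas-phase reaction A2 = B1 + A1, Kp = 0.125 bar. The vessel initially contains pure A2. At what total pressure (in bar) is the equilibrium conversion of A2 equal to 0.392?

Let X = conversion of A2 (basis 1 mol A2); extent of reaction ξ = X.
Mole table: n_A2 = 1 − X; n_B1 = X; n_A1 = X.
n_T = Σnᵢ = 1 + X.
Kp = p_B1 p_A1 / (p_A2) with p_i = (n_i/n_T)·P.
At X = 0.392: the mole-fraction product g(X) = Π y_i^ν_i = 0.1816. Since Kp = g(X)·P^{1}, P = (Kp/g)^(1/1) = (0.125/0.1816)^(1/1) = 0.688 bar.

P = 0.688 bar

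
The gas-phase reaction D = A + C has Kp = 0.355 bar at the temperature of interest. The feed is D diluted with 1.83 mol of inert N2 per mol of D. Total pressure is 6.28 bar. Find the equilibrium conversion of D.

Basis: 1 mol D initially; let X = conversion of D. Extent ξ = X.
Mole table: n_D = 1 − X; n_A = X; n_C = X; n_I = 1.83 (inert).
Summing: n_T = 2.83 + X.
Mole fractions y_i = n_i/n_T; Kp = p_A p_C / (p_D) with p_i = y_i·P.
Setting this equal to 0.355 bar and taking the physical root (0 < X < 1) gives X = 0.343.

X = 0.343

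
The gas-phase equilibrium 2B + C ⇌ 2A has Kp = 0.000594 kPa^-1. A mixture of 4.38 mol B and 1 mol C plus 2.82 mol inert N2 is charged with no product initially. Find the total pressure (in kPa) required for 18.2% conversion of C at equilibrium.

Take 1 mol C as basis and let X be its fractional conversion, so ξ = X.
Mole table: n_B = 4.38 − 2X; n_C = 1 − X; n_A = 2X; n_I = 2.82 (inert).
Total moles n_T = 8.2 − X.
Kp = p_A^2 / (p_B^2 p_C) with p_i = (n_i/n_T)·P.
At X = 0.182: the mole-fraction product g(X) = Π y_i^ν_i = 0.08052. Since Kp = g(X)·P^{-1}, P = (g/Kp)^(1/1) = (0.08052/0.000594)^(1/1) = 136 kPa.

P = 136 kPa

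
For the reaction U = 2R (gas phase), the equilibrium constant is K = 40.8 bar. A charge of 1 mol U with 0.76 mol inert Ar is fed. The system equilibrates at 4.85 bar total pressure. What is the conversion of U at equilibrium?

Take 1 mol U as basis and let X be its fractional conversion, so ξ = X.
Mole table: n_U = 1 − X; n_R = 2X; n_I = 0.76 (inert).
Summing: n_T = 1.76 + X.
y_i = n_i/n_T, p_i = y_i·P. K = p_R^2 / (p_U).
Equating to 40.8 bar and solving on 0 < X < 1: X = 0.865.

X = 0.865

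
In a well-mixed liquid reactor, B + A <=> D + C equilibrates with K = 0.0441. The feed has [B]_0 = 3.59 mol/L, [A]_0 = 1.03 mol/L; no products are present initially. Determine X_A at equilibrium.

Let X = conversion of A; extent ξ = 1.03·X mol/L.
Concentrations: [B] = 3.59 − 1.03X; [A] = 1.03 − 1.03X; [D] = 1.03X; [C] = 1.03X.
K = [D] [C] / ([B] [A]).
This equals 0.0441 at X = 0.311 (the root in 0 < X < 1).

X = 0.311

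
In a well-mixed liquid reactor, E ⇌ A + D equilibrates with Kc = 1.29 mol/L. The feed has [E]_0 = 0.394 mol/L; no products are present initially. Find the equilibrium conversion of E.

X = 0.803

Let X = conversion of E; extent ξ = 0.394·X mol/L.
Concentrations: [E] = 0.394 − 0.394X; [A] = 0.394X; [D] = 0.394X.
Kc = [A] [D] / ([E]).
This equals 1.29 at X = 0.803 (the root in 0 < X < 1).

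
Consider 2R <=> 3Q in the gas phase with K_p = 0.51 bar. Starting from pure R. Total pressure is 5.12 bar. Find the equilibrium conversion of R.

Take 1 mol R as basis and let X be its fractional conversion, so ξ = 0.5X.
Moles: n_R = 1 − X; n_Q = 1.5X.
n_T = Σnᵢ = 1 + 0.5X.
Mole fractions y_i = n_i/n_T; K_p = p_Q^3 / (p_R^2) with p_i = y_i·P.
Setting this equal to 0.51 bar and taking the physical root (0 < X < 1) gives X = 0.263.

X = 0.263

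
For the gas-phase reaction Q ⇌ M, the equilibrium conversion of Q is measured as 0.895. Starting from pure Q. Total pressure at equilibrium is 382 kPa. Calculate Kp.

Basis: 1 mol Q initially; let X = conversion of Q. Extent ξ = X.
At extent ξ: n_Q = 1 − X; n_M = X.
n_T stays at 1 (no change in mole number).
At X = 0.895: n_Q = 0.105, n_M = 0.895, n_T = 1.
p_i = (n_i/n_T)·P. Kp = p_M / (p_Q) = 8.52.

Kp = 8.52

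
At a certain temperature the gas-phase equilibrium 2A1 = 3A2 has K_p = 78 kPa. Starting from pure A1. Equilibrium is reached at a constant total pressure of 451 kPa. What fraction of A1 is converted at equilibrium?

Basis: 1 mol A1 initially; let X = conversion of A1. Extent ξ = 0.5X.
Moles: n_A1 = 1 − X; n_A2 = 1.5X.
Summing: n_T = 1 + 0.5X.
With p_i = (n_i/n_T)P, K_p = p_A2^3 / (p_A1^2).
Substituting and setting equal to 78 kPa gives a polynomial in X; the root in (0,1) is X = 0.305.

X = 0.305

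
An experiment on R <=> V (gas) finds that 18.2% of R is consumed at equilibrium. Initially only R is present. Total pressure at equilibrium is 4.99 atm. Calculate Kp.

Let X = conversion of R (basis 1 mol R); extent of reaction ξ = X.
Mole table: n_R = 1 − X; n_V = X.
Since Δν = 0, n_T = 1 throughout.
At X = 0.182: n_R = 0.818, n_V = 0.182, n_T = 1.
p_i = (n_i/n_T)·P. Kp = p_V / (p_R) = 0.222.

Kp = 0.222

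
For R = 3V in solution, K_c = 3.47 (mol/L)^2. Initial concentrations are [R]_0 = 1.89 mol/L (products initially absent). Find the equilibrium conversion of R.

X = 0.294

Let X = conversion of R; extent ξ = 1.89·X mol/L.
Concentrations: [R] = 1.89 − 1.89X; [V] = 5.67X.
K_c = [V]^3 / ([R]).
Equating to 3.47 (mol/L)^2: the physical root is X = 0.294.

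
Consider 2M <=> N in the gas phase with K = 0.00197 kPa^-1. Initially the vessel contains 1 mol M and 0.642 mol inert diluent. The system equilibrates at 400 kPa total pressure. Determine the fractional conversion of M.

X = 0.397

Let X = conversion of M (basis 1 mol M); extent of reaction ξ = 0.5X.
Species balance: n_M = 1 − X; n_N = 0.5X; n_I = 0.642 (inert).
n_T = Σnᵢ = 1.64 − 0.5X.
With p_i = (n_i/n_T)P, K = p_N / (p_M^2).
Equating to 0.00197 kPa^-1 and solving on 0 < X < 1: X = 0.397.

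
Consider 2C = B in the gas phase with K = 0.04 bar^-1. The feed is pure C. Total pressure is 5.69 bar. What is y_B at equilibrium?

y_B = 0.160

Let X = conversion of C (basis 1 mol C); extent of reaction ξ = 0.5X.
Species balance: n_C = 1 − X; n_B = 0.5X.
n_T = Σnᵢ = 1 − 0.5X.
With p_i = (n_i/n_T)P, K = p_B / (p_C^2).
Setting this equal to 0.04 bar^-1 and taking the physical root (0 < X < 1) gives X = 0.277.
Then n_B = 0.138, n_T = 0.862, so y_B = 0.160.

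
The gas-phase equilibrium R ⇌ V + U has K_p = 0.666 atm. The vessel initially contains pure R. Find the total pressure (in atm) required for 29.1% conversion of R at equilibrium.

Basis: 1 mol R initially; let X = conversion of R. Extent ξ = X.
Moles: n_R = 1 − X; n_V = X; n_U = X.
n_T = Σnᵢ = 1 + X.
K_p = p_V p_U / (p_R) with p_i = (n_i/n_T)·P.
At X = 0.291: the mole-fraction product g(X) = Π y_i^ν_i = 0.09252. Since K_p = g(X)·P^{1}, P = (K_p/g)^(1/1) = (0.666/0.09252)^(1/1) = 7.2 atm.

P = 7.2 atm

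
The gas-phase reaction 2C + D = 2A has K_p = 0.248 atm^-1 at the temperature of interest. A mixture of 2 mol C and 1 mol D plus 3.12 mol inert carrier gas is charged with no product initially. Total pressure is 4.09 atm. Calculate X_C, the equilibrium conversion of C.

Let X = conversion of C (basis 2 mol C); extent of reaction ξ = X.
Mole table: n_C = 2 − 2X; n_D = 1 − X; n_A = 2X; n_I = 3.12 (inert).
n_T = Σnᵢ = 6.12 − X.
With p_i = (n_i/n_T)P, K_p = p_A^2 / (p_C^2 p_D).
Substituting and setting equal to 0.248 atm^-1 gives a polynomial in X; the root in (0,1) is X = 0.263.

X = 0.263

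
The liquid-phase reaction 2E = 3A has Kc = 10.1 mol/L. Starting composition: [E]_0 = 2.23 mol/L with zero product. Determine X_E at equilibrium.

Let X = conversion of E; extent ξ = 2.23X/2 mol/L.
Concentrations: [E] = 2.23 − 2.23X; [A] = 3.34X.
Kc = [A]^3 / ([E]^2).
Solving Kc = 10.1 for X ∈ (0,1): X = 0.599.

X = 0.599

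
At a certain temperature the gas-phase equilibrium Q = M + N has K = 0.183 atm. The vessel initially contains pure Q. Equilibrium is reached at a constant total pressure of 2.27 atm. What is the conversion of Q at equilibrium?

Take 1 mol Q as basis and let X be its fractional conversion, so ξ = X.
Mole table: n_Q = 1 − X; n_M = X; n_N = X.
Total moles n_T = 1 + X.
y_i = n_i/n_T, p_i = y_i·P. K = p_M p_N / (p_Q).
This yields a degree-2 equation in X; solving on (0,1), X = 0.273.

X = 0.273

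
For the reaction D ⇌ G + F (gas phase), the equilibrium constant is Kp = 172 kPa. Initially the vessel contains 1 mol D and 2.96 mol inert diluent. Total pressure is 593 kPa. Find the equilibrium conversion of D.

X = 0.668

Take 1 mol D as basis and let X be its fractional conversion, so ξ = X.
Mole table: n_D = 1 − X; n_G = X; n_F = X; n_I = 2.96 (inert).
Total moles n_T = 3.96 + X.
Mole fractions y_i = n_i/n_T; Kp = p_G p_F / (p_D) with p_i = y_i·P.
Substituting and setting equal to 172 kPa gives a polynomial in X; the root in (0,1) is X = 0.668.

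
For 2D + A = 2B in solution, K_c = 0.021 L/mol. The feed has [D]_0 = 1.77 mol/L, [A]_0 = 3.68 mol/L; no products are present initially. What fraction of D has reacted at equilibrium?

X = 0.213

Let X = conversion of D; extent ξ = 1.77X/2 mol/L.
Concentrations: [D] = 1.77 − 1.77X; [A] = 3.68 − 0.885X; [B] = 1.77X.
K_c = [B]^2 / ([D]^2 [A]).
Equating to 0.021 L/mol: the physical root is X = 0.213.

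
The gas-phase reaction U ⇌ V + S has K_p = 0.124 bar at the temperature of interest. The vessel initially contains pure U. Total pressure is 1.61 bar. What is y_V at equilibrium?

Basis: 1 mol U initially; let X = conversion of U. Extent ξ = X.
At extent ξ: n_U = 1 − X; n_V = X; n_S = X.
Summing: n_T = 1 + X.
y_i = n_i/n_T, p_i = y_i·P. K_p = p_V p_S / (p_U).
This yields a degree-2 equation in X; solving on (0,1), X = 0.267.
Then n_V = 0.267, n_T = 1.27, so y_V = 0.211.

y_V = 0.211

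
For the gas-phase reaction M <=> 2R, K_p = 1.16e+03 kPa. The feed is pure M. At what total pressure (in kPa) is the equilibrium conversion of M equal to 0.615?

Let X = conversion of M (basis 1 mol M); extent of reaction ξ = X.
Mole table: n_M = 1 − X; n_R = 2X.
Total moles n_T = 1 + X.
K_p = p_R^2 / (p_M) with p_i = (n_i/n_T)·P.
At X = 0.615: the mole-fraction product g(X) = Π y_i^ν_i = 2.433. Since K_p = g(X)·P^{1}, P = (K_p/g)^(1/1) = (1.16e+03/2.433)^(1/1) = 477 kPa.

P = 477 kPa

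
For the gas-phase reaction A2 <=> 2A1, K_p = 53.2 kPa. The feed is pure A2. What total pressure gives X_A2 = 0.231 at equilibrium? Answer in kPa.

Take 1 mol A2 as basis and let X be its fractional conversion, so ξ = X.
Mole table: n_A2 = 1 − X; n_A1 = 2X.
n_T = Σnᵢ = 1 + X.
K_p = p_A1^2 / (p_A2) with p_i = (n_i/n_T)·P.
At X = 0.231: the mole-fraction product g(X) = Π y_i^ν_i = 0.2255. Since K_p = g(X)·P^{1}, P = (K_p/g)^(1/1) = (53.2/0.2255)^(1/1) = 236 kPa.

P = 236 kPa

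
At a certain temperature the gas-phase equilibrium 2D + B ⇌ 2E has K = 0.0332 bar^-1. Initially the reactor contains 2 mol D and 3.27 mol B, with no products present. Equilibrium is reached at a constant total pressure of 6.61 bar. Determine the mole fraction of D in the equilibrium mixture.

Basis: 2 mol D initially; let X = conversion of D. Extent ξ = X.
Moles: n_D = 2 − 2X; n_B = 3.27 − X; n_E = 2X.
n_T = Σnᵢ = 5.27 − X.
y_i = n_i/n_T, p_i = y_i·P. K = p_E^2 / (p_D^2 p_B).
Substituting and setting equal to 0.0332 bar^-1 gives a polynomial in X; the root in (0,1) is X = 0.266.
Then n_D = 1.47, n_T = 5, so y_D = 0.293.

y_D = 0.293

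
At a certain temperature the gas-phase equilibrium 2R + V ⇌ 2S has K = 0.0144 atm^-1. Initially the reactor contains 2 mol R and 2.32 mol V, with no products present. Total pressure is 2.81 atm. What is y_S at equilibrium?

y_S = 0.061

Basis: 2 mol R initially; let X = conversion of R. Extent ξ = X.
Species balance: n_R = 2 − 2X; n_V = 2.32 − X; n_S = 2X.
n_T = Σnᵢ = 4.32 − X.
With p_i = (n_i/n_T)P, K = p_S^2 / (p_R^2 p_V).
This yields a degree-3 equation in X; solving on (0,1), X = 0.127.
Then n_S = 0.254, n_T = 4.19, so y_S = 0.061.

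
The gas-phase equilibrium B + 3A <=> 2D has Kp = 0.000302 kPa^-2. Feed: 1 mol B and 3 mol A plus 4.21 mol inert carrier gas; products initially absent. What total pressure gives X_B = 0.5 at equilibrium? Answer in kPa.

Basis: 1 mol B initially; let X = conversion of B. Extent ξ = X.
Mole table: n_B = 1 − X; n_A = 3 − 3X; n_D = 2X; n_I = 4.21 (inert).
Total moles n_T = 8.21 − 2X.
Kp = p_D^2 / (p_B p_A^3) with p_i = (n_i/n_T)·P.
At X = 0.5: the mole-fraction product g(X) = Π y_i^ν_i = 30.81. Since Kp = g(X)·P^{-2}, P = (g/Kp)^(1/2) = (30.81/0.000302)^(1/2) = 319 kPa.

P = 319 kPa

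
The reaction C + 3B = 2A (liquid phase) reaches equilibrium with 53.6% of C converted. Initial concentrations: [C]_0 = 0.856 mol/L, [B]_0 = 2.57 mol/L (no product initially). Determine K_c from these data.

K_c = 1.25 (mol/L)^-2

Let X = conversion of C.
Concentrations: [C] = 0.856 − 0.856X; [B] = 2.57 − 2.57X; [A] = 1.71X.
At X = 0.536: [C] = 0.397, [B] = 1.19, [A] = 0.918.
K_c = [A]^2 / ([C] [B]^3) = 1.25 (mol/L)^-2.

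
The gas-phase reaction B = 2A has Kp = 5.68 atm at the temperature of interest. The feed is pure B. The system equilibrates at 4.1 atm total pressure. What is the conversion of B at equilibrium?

X = 0.507

Let X = conversion of B (basis 1 mol B); extent of reaction ξ = X.
At extent ξ: n_B = 1 − X; n_A = 2X.
Summing: n_T = 1 + X.
y_i = n_i/n_T, p_i = y_i·P. Kp = p_A^2 / (p_B).
Substituting and setting equal to 5.68 atm gives a polynomial in X; the root in (0,1) is X = 0.507.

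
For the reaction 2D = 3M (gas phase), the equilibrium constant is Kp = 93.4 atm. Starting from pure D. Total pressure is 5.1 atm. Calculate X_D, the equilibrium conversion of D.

X = 0.759

Take 1 mol D as basis and let X be its fractional conversion, so ξ = 0.5X.
Species balance: n_D = 1 − X; n_M = 1.5X.
n_T = Σnᵢ = 1 + 0.5X.
Mole fractions y_i = n_i/n_T; Kp = p_M^3 / (p_D^2) with p_i = y_i·P.
This yields a degree-3 equation in X; solving on (0,1), X = 0.759.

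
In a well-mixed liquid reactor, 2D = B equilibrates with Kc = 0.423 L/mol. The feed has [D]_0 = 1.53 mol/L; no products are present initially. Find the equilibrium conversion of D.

X = 0.426

Let X = conversion of D; extent ξ = 1.53X/2 mol/L.
Concentrations: [D] = 1.53 − 1.53X; [B] = 0.765X.
Kc = [B] / ([D]^2).
Equating to 0.423 L/mol: the physical root is X = 0.426.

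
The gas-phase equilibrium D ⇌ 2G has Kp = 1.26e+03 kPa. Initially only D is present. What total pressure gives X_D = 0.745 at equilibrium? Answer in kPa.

P = 253 kPa

Take 1 mol D as basis and let X be its fractional conversion, so ξ = X.
Species balance: n_D = 1 − X; n_G = 2X.
n_T = Σnᵢ = 1 + X.
Kp = p_G^2 / (p_D) with p_i = (n_i/n_T)·P.
At X = 0.745: the mole-fraction product g(X) = Π y_i^ν_i = 4.989. Since Kp = g(X)·P^{1}, P = (Kp/g)^(1/1) = (1.26e+03/4.989)^(1/1) = 253 kPa.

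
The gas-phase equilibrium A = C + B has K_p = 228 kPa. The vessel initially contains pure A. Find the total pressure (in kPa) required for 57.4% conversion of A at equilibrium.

P = 464 kPa

Basis: 1 mol A initially; let X = conversion of A. Extent ξ = X.
Mole table: n_A = 1 − X; n_C = X; n_B = X.
Summing: n_T = 1 + X.
K_p = p_C p_B / (p_A) with p_i = (n_i/n_T)·P.
At X = 0.574: the mole-fraction product g(X) = Π y_i^ν_i = 0.4914. Since K_p = g(X)·P^{1}, P = (K_p/g)^(1/1) = (228/0.4914)^(1/1) = 464 kPa.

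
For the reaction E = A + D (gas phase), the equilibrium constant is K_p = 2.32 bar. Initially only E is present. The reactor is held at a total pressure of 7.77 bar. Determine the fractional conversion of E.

Basis: 1 mol E initially; let X = conversion of E. Extent ξ = X.
Mole table: n_E = 1 − X; n_A = X; n_D = X.
n_T = Σnᵢ = 1 + X.
Mole fractions y_i = n_i/n_T; K_p = p_A p_D / (p_E) with p_i = y_i·P.
This yields a degree-2 equation in X; solving on (0,1), X = 0.480.

X = 0.480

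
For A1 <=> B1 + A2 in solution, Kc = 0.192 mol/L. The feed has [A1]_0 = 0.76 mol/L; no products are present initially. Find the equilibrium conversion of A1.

X = 0.392

Let X = conversion of A1; extent ξ = 0.76·X mol/L.
Concentrations: [A1] = 0.76 − 0.76X; [B1] = 0.76X; [A2] = 0.76X.
Kc = [B1] [A2] / ([A1]).
Setting equal to 0.192 and solving for X on (0,1) gives X = 0.392.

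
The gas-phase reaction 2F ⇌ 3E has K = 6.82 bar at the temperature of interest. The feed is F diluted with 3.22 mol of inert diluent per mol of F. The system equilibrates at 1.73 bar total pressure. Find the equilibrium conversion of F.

X = 0.730

Let X = conversion of F (basis 1 mol F); extent of reaction ξ = 0.5X.
Species balance: n_F = 1 − X; n_E = 1.5X; n_I = 3.22 (inert).
Summing: n_T = 4.22 + 0.5X.
y_i = n_i/n_T, p_i = y_i·P. K = p_E^3 / (p_F^2).
Equating to 6.82 bar and solving on 0 < X < 1: X = 0.730.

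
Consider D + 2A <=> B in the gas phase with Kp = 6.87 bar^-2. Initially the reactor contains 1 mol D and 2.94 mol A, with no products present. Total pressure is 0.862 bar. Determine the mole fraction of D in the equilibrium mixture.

y_D = 0.129

Basis: 1 mol D initially; let X = conversion of D. Extent ξ = X.
Species balance: n_D = 1 − X; n_A = 2.94 − 2X; n_B = X.
Total moles n_T = 3.94 − 2X.
With p_i = (n_i/n_T)P, Kp = p_B / (p_D p_A^2).
This yields a degree-3 equation in X; solving on (0,1), X = 0.661.
Then n_D = 0.339, n_T = 2.62, so y_D = 0.129.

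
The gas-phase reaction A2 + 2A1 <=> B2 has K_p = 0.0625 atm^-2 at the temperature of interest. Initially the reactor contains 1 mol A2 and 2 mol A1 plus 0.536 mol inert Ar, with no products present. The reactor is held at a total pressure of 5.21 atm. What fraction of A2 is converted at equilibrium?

X = 0.283

Let X = conversion of A2 (basis 1 mol A2); extent of reaction ξ = X.
Species balance: n_A2 = 1 − X; n_A1 = 2 − 2X; n_B2 = X; n_I = 0.536 (inert).
Summing: n_T = 3.54 − 2X.
With p_i = (n_i/n_T)P, K_p = p_B2 / (p_A2 p_A1^2).
Substituting and setting equal to 0.0625 atm^-2 gives a polynomial in X; the root in (0,1) is X = 0.283.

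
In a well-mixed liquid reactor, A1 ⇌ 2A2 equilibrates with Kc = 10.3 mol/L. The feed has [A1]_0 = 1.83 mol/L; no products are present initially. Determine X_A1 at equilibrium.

X = 0.676

Let X = conversion of A1; extent ξ = 1.83·X mol/L.
Concentrations: [A1] = 1.83 − 1.83X; [A2] = 3.66X.
Kc = [A2]^2 / ([A1]).
Setting equal to 10.3 and solving for X on (0,1) gives X = 0.676.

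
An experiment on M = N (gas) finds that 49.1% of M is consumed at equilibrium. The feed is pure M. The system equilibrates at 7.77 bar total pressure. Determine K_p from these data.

K_p = 0.965

Take 1 mol M as basis and let X be its fractional conversion, so ξ = X.
Moles: n_M = 1 − X; n_N = X.
Total moles n_T = 1 (Δν = 0, constant).
At X = 0.491: n_M = 0.509, n_N = 0.491, n_T = 1.
p_i = (n_i/n_T)·P. K_p = p_N / (p_M) = 0.965.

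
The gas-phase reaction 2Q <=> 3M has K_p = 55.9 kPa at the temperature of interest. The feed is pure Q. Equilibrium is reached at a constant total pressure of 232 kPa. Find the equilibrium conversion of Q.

Take 1 mol Q as basis and let X be its fractional conversion, so ξ = 0.5X.
At extent ξ: n_Q = 1 − X; n_M = 1.5X.
Summing: n_T = 1 + 0.5X.
Mole fractions y_i = n_i/n_T; K_p = p_M^3 / (p_Q^2) with p_i = y_i·P.
Substituting and setting equal to 55.9 kPa gives a polynomial in X; the root in (0,1) is X = 0.333.

X = 0.333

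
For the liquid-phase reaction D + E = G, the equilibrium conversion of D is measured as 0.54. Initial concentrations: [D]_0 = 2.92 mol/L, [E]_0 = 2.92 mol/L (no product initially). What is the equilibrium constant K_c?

K_c = 0.874 L/mol

Let X = conversion of D.
Concentrations: [D] = 2.92 − 2.92X; [E] = 2.92 − 2.92X; [G] = 2.92X.
At X = 0.54: [D] = 1.34, [E] = 1.34, [G] = 1.58.
K_c = [G] / ([D] [E]) = 0.874 L/mol.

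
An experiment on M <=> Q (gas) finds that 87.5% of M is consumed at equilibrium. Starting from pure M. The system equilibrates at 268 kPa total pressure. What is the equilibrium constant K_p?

Let X = conversion of M (basis 1 mol M); extent of reaction ξ = X.
Moles: n_M = 1 − X; n_Q = X.
Since Δν = 0, n_T = 1 throughout.
At X = 0.875: n_M = 0.125, n_Q = 0.875, n_T = 1.
p_i = (n_i/n_T)·P. K_p = p_Q / (p_M) = 7.

K_p = 7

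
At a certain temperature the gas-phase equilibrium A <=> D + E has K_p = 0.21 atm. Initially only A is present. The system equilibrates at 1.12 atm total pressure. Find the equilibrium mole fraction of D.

y_D = 0.284

Basis: 1 mol A initially; let X = conversion of A. Extent ξ = X.
Species balance: n_A = 1 − X; n_D = X; n_E = X.
n_T = Σnᵢ = 1 + X.
y_i = n_i/n_T, p_i = y_i·P. K_p = p_D p_E / (p_A).
Substituting and setting equal to 0.21 atm gives a polynomial in X; the root in (0,1) is X = 0.397.
Then n_D = 0.397, n_T = 1.4, so y_D = 0.284.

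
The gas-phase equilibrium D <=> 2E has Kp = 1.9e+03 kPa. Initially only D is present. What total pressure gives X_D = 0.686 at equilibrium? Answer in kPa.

Take 1 mol D as basis and let X be its fractional conversion, so ξ = X.
Species balance: n_D = 1 − X; n_E = 2X.
Summing: n_T = 1 + X.
Kp = p_E^2 / (p_D) with p_i = (n_i/n_T)·P.
At X = 0.686: the mole-fraction product g(X) = Π y_i^ν_i = 3.556. Since Kp = g(X)·P^{1}, P = (Kp/g)^(1/1) = (1.9e+03/3.556)^(1/1) = 534 kPa.

P = 534 kPa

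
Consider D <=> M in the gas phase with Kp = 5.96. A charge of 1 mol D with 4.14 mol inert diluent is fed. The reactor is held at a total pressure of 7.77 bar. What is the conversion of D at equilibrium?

Let X = conversion of D (basis 1 mol D); extent of reaction ξ = X.
Species balance: n_D = 1 − X; n_M = X; n_I = 4.14 (inert).
Since Δν = 0, n_T = 5.14 throughout.
Mole fractions y_i = n_i/n_T; Kp = p_M / (p_D) with p_i = y_i·P.
Setting this equal to 5.96 and taking the physical root (0 < X < 1) gives X = 0.856.

X = 0.856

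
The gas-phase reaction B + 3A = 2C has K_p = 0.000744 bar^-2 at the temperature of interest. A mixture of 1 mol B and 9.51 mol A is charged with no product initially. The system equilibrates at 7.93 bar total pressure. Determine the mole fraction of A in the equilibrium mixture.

Let X = conversion of B (basis 1 mol B); extent of reaction ξ = X.
At extent ξ: n_B = 1 − X; n_A = 9.51 − 3X; n_C = 2X.
n_T = Σnᵢ = 10.5 − 2X.
With p_i = (n_i/n_T)P, K_p = p_C^2 / (p_B p_A^3).
Equating to 0.000744 bar^-2 and solving on 0 < X < 1: X = 0.244.
Then n_A = 8.78, n_T = 10, so y_A = 0.876.

y_A = 0.876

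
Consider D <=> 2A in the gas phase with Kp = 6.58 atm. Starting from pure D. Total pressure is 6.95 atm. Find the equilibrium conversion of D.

X = 0.437

Let X = conversion of D (basis 1 mol D); extent of reaction ξ = X.
Mole table: n_D = 1 − X; n_A = 2X.
Summing: n_T = 1 + X.
Mole fractions y_i = n_i/n_T; Kp = p_A^2 / (p_D) with p_i = y_i·P.
Setting this equal to 6.58 atm and taking the physical root (0 < X < 1) gives X = 0.437.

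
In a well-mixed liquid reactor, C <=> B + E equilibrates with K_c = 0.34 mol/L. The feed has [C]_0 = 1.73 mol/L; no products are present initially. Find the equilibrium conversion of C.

Let X = conversion of C; extent ξ = 1.73·X mol/L.
Concentrations: [C] = 1.73 − 1.73X; [B] = 1.73X; [E] = 1.73X.
K_c = [B] [E] / ([C]).
Solving K_c = 0.34 for X ∈ (0,1): X = 0.356.

X = 0.356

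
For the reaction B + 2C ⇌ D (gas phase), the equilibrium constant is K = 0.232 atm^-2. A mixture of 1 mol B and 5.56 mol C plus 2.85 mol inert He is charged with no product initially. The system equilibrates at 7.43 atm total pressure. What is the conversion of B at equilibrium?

X = 0.770

Let X = conversion of B (basis 1 mol B); extent of reaction ξ = X.
Species balance: n_B = 1 − X; n_C = 5.56 − 2X; n_D = X; n_I = 2.85 (inert).
n_T = Σnᵢ = 9.41 − 2X.
Mole fractions y_i = n_i/n_T; K = p_D / (p_B p_C^2) with p_i = y_i·P.
Setting this equal to 0.232 atm^-2 and taking the physical root (0 < X < 1) gives X = 0.770.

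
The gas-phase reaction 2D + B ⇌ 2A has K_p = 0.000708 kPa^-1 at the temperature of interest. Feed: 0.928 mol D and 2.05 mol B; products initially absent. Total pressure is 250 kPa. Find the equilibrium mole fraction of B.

Take 0.928 mol D as basis and let X be its fractional conversion, so ξ = 0.464X.
Species balance: n_D = 0.928 − 0.928X; n_B = 2.05 − 0.464X; n_A = 0.928X.
Summing: n_T = 2.98 − 0.464X.
y_i = n_i/n_T, p_i = y_i·P. K_p = p_A^2 / (p_D^2 p_B).
Equating to 0.000708 kPa^-1 and solving on 0 < X < 1: X = 0.257.
Then n_B = 1.93, n_T = 2.86, so y_B = 0.675.

y_B = 0.675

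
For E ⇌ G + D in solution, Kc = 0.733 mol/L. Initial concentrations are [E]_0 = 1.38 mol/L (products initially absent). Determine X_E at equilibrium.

X = 0.510

Let X = conversion of E; extent ξ = 1.38·X mol/L.
Concentrations: [E] = 1.38 − 1.38X; [G] = 1.38X; [D] = 1.38X.
Kc = [G] [D] / ([E]).
This equals 0.733 at X = 0.510 (the root in 0 < X < 1).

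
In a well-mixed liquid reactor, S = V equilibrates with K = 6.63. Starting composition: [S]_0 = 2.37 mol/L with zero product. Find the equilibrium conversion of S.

X = 0.869

Let X = conversion of S; extent ξ = 2.37·X mol/L.
Concentrations: [S] = 2.37 − 2.37X; [V] = 2.37X.
K = [V] / ([S]).
Equating to 6.63: the physical root is X = 0.869.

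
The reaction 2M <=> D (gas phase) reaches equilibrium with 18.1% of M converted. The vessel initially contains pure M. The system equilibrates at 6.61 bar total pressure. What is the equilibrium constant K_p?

K_p = 0.0186 bar^-1

Basis: 1 mol M initially; let X = conversion of M. Extent ξ = 0.5X.
At extent ξ: n_M = 1 − X; n_D = 0.5X.
Summing: n_T = 1 − 0.5X.
At X = 0.181: n_M = 0.819, n_D = 0.0905, n_T = 0.909.
p_i = (n_i/n_T)·P. K_p = p_D / (p_M^2) = 0.0186 bar^-1.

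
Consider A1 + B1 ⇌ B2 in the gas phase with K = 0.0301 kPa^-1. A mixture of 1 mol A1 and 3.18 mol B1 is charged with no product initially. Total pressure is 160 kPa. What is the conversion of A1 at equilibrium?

X = 0.773

Let X = conversion of A1 (basis 1 mol A1); extent of reaction ξ = X.
At extent ξ: n_A1 = 1 − X; n_B1 = 3.18 − X; n_B2 = X.
n_T = Σnᵢ = 4.18 − X.
y_i = n_i/n_T, p_i = y_i·P. K = p_B2 / (p_A1 p_B1).
Substituting and setting equal to 0.0301 kPa^-1 gives a polynomial in X; the root in (0,1) is X = 0.773.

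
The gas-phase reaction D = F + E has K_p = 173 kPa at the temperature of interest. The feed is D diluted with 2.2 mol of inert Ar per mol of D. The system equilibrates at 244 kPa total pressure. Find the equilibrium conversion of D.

X = 0.783

Take 1 mol D as basis and let X be its fractional conversion, so ξ = X.
Species balance: n_D = 1 − X; n_F = X; n_E = X; n_I = 2.2 (inert).
Summing: n_T = 3.2 + X.
y_i = n_i/n_T, p_i = y_i·P. K_p = p_F p_E / (p_D).
Setting this equal to 173 kPa and taking the physical root (0 < X < 1) gives X = 0.783.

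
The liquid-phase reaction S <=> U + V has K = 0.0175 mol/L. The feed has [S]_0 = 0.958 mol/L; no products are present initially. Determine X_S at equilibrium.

Let X = conversion of S; extent ξ = 0.958·X mol/L.
Concentrations: [S] = 0.958 − 0.958X; [U] = 0.958X; [V] = 0.958X.
K = [U] [V] / ([S]).
This equals 0.0175 at X = 0.126 (the root in 0 < X < 1).

X = 0.126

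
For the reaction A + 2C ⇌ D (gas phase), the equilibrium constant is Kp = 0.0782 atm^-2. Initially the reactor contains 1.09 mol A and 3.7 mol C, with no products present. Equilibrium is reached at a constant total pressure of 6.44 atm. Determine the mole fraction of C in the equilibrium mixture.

Basis: 1.09 mol A initially; let X = conversion of A. Extent ξ = 1.09X.
At extent ξ: n_A = 1.09 − 1.09X; n_C = 3.7 − 2.18X; n_D = 1.09X.
Summing: n_T = 4.79 − 2.18X.
With p_i = (n_i/n_T)P, Kp = p_D / (p_A p_C^2).
Equating to 0.0782 atm^-2 and solving on 0 < X < 1: X = 0.604.
Then n_C = 2.38, n_T = 3.47, so y_C = 0.686.

y_C = 0.686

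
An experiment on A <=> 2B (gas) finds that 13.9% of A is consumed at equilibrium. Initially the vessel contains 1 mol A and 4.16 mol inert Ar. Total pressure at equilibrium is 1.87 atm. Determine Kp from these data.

Take 1 mol A as basis and let X be its fractional conversion, so ξ = X.
Moles: n_A = 1 − X; n_B = 2X; n_I = 4.16 (inert).
Summing: n_T = 5.16 + X.
At X = 0.139: n_A = 0.861, n_B = 0.278, n_T = 5.3.
p_i = (n_i/n_T)·P. Kp = p_B^2 / (p_A) = 0.0317 atm.

Kp = 0.0317 atm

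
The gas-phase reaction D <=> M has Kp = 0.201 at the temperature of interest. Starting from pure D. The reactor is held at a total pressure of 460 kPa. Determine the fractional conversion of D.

Take 1 mol D as basis and let X be its fractional conversion, so ξ = X.
Moles: n_D = 1 − X; n_M = X.
Total moles n_T = 1 (Δν = 0, constant).
Mole fractions y_i = n_i/n_T; Kp = p_M / (p_D) with p_i = y_i·P.
Substituting and setting equal to 0.201 gives a polynomial in X; the root in (0,1) is X = 0.167.

X = 0.167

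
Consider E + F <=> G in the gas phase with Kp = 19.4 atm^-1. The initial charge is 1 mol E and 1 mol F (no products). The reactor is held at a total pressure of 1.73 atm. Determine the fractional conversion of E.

X = 0.830

Let X = conversion of E (basis 1 mol E); extent of reaction ξ = X.
At extent ξ: n_E = 1 − X; n_F = 1 − X; n_G = X.
n_T = Σnᵢ = 2 − X.
With p_i = (n_i/n_T)P, Kp = p_G / (p_E p_F).
Equating to 19.4 atm^-1 and solving on 0 < X < 1: X = 0.830.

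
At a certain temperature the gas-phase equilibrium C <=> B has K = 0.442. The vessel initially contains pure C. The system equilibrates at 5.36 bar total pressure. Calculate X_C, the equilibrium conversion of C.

Take 1 mol C as basis and let X be its fractional conversion, so ξ = X.
Moles: n_C = 1 − X; n_B = X.
Total moles n_T = 1 (Δν = 0, constant).
y_i = n_i/n_T, p_i = y_i·P. K = p_B / (p_C).
Substituting and setting equal to 0.442 gives a polynomial in X; the root in (0,1) is X = 0.307.

X = 0.307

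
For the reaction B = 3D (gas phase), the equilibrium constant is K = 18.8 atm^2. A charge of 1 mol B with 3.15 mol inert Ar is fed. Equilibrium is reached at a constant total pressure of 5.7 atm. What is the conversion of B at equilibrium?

Let X = conversion of B (basis 1 mol B); extent of reaction ξ = X.
Species balance: n_B = 1 − X; n_D = 3X; n_I = 3.15 (inert).
Total moles n_T = 4.15 + 2X.
With p_i = (n_i/n_T)P, K = p_D^3 / (p_B).
Equating to 18.8 atm^2 and solving on 0 < X < 1: X = 0.619.

X = 0.619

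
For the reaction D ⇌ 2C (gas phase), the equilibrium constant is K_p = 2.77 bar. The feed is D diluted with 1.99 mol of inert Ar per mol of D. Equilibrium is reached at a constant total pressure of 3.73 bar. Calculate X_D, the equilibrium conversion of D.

X = 0.546

Take 1 mol D as basis and let X be its fractional conversion, so ξ = X.
Mole table: n_D = 1 − X; n_C = 2X; n_I = 1.99 (inert).
Summing: n_T = 2.99 + X.
With p_i = (n_i/n_T)P, K_p = p_C^2 / (p_D).
Equating to 2.77 bar and solving on 0 < X < 1: X = 0.546.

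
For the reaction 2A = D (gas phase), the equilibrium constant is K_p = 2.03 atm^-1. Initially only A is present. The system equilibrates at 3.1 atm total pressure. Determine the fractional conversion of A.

Let X = conversion of A (basis 1 mol A); extent of reaction ξ = 0.5X.
Mole table: n_A = 1 − X; n_D = 0.5X.
Summing: n_T = 1 − 0.5X.
y_i = n_i/n_T, p_i = y_i·P. K_p = p_D / (p_A^2).
Setting this equal to 2.03 atm^-1 and taking the physical root (0 < X < 1) gives X = 0.805.

X = 0.805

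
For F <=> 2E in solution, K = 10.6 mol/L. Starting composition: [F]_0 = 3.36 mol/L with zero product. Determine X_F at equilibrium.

Let X = conversion of F; extent ξ = 3.36·X mol/L.
Concentrations: [F] = 3.36 − 3.36X; [E] = 6.72X.
K = [E]^2 / ([F]).
Equating to 10.6 mol/L: the physical root is X = 0.577.

X = 0.577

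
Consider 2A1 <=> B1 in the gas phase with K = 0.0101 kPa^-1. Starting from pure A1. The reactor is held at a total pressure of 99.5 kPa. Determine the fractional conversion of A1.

Take 1 mol A1 as basis and let X be its fractional conversion, so ξ = 0.5X.
Mole table: n_A1 = 1 − X; n_B1 = 0.5X.
Summing: n_T = 1 − 0.5X.
y_i = n_i/n_T, p_i = y_i·P. K = p_B1 / (p_A1^2).
Setting this equal to 0.0101 kPa^-1 and taking the physical root (0 < X < 1) gives X = 0.554.

X = 0.554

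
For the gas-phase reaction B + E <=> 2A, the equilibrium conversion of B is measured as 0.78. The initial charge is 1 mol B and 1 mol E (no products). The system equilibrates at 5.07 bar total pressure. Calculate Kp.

Kp = 50.3

Take 1 mol B as basis and let X be its fractional conversion, so ξ = X.
Mole table: n_B = 1 − X; n_E = 1 − X; n_A = 2X.
n_T stays at 2 (no change in mole number).
At X = 0.78: n_B = 0.22, n_E = 0.22, n_A = 1.56, n_T = 2.
p_i = (n_i/n_T)·P. Kp = p_A^2 / (p_B p_E) = 50.3.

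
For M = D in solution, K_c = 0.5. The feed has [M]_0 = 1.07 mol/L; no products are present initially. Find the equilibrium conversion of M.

Let X = conversion of M; extent ξ = 1.07·X mol/L.
Concentrations: [M] = 1.07 − 1.07X; [D] = 1.07X.
K_c = [D] / ([M]).
Equating to 0.5: the physical root is X = 0.333.

X = 0.333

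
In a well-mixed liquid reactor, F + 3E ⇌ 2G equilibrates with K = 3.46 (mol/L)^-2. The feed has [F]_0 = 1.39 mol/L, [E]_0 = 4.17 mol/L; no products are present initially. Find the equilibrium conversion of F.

X = 0.681

Let X = conversion of F; extent ξ = 1.39·X mol/L.
Concentrations: [F] = 1.39 − 1.39X; [E] = 4.17 − 4.17X; [G] = 2.78X.
K = [G]^2 / ([F] [E]^3).
Setting equal to 3.46 and solving for X on (0,1) gives X = 0.681.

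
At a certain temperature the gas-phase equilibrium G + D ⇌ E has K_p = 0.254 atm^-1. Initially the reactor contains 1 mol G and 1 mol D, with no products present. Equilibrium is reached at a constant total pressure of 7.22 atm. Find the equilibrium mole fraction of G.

y_G = 0.373

Take 1 mol G as basis and let X be its fractional conversion, so ξ = X.
At extent ξ: n_G = 1 − X; n_D = 1 − X; n_E = X.
n_T = Σnᵢ = 2 − X.
With p_i = (n_i/n_T)P, K_p = p_E / (p_G p_D).
Substituting and setting equal to 0.254 atm^-1 gives a polynomial in X; the root in (0,1) is X = 0.406.
Then n_G = 0.594, n_T = 1.59, so y_G = 0.373.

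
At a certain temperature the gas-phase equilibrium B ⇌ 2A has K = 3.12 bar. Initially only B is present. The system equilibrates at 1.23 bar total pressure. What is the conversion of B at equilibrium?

X = 0.623

Take 1 mol B as basis and let X be its fractional conversion, so ξ = X.
At extent ξ: n_B = 1 − X; n_A = 2X.
n_T = Σnᵢ = 1 + X.
With p_i = (n_i/n_T)P, K = p_A^2 / (p_B).
Setting this equal to 3.12 bar and taking the physical root (0 < X < 1) gives X = 0.623.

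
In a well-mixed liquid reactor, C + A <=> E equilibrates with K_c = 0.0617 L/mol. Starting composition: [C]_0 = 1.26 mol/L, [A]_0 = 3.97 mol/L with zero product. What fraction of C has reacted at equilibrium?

Let X = conversion of C; extent ξ = 1.26·X mol/L.
Concentrations: [C] = 1.26 − 1.26X; [A] = 3.97 − 1.26X; [E] = 1.26X.
K_c = [E] / ([C] [A]).
This equals 0.0617 at X = 0.187 (the root in 0 < X < 1).

X = 0.187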